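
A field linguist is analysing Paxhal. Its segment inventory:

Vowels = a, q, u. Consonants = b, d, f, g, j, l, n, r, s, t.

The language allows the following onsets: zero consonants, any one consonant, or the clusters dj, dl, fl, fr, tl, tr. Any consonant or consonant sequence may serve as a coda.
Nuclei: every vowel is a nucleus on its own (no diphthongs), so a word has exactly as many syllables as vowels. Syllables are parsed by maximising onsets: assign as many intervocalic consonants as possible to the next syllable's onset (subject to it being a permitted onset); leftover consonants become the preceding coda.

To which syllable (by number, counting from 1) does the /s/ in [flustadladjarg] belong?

1

Vowels present: u, a, a, a; each is a nucleus, giving 4 syllables.
Between /u/ (V1) and /a/ (V2): /st/ splits as /s/ + /t/ (/t/ is the longest suffix that is a licit onset).
Between /a/ (V2) and /a/ (V3): /dl/ — entire cluster is a permitted onset → onset /dl/, coda ∅.
Between /a/ (V3) and /a/ (V4): /dj/ — entire cluster is a permitted onset → onset /dj/, coda ∅.
Result: flus.ta.dla.djarg.
The /s/ is in the coda of syllable 1 (/flus/).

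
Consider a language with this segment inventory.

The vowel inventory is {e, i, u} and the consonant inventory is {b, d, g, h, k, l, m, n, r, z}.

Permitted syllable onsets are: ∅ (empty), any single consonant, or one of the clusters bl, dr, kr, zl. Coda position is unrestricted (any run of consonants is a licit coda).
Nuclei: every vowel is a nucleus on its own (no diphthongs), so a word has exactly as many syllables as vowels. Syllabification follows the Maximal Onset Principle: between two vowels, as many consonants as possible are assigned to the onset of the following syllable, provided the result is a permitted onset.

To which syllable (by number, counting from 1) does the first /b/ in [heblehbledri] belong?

Nuclei (vowels): e, e, e, i → 4 syllables.
V1 /e/ – V2 /e/: /bl/ is a licit onset in full, so it all attaches to the next syllable.
V2 /e/ – V3 /e/: /hbl/ — longest licit onset from the right is /bl/, leaving /h/ as coda.
V3 /e/ – V4 /i/: /dr/ — entire cluster is a permitted onset → onset /dr/, coda ∅.
So the parse is he.bleh.ble.dri.
The first /b/ is in the onset of syllable 2 (/bleh/).

2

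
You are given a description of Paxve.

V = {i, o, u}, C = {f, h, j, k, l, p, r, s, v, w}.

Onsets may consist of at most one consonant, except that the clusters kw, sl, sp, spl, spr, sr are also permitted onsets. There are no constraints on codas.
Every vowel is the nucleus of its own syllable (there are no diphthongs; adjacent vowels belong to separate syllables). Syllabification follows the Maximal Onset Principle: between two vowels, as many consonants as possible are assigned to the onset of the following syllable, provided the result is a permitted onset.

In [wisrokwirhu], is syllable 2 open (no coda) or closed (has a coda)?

open

The vowels are i, o, i, u — 4 nuclei, so 4 syllables.
V1 /i/ – V2 /o/: /sr/ — entire cluster is a permitted onset → onset /sr/, coda ∅.
V2 /o/ – V3 /i/: /kw/ is a licit onset in full, so it all attaches to the next syllable.
V3 /i/ – V4 /u/: cluster /rh/ — the longest permitted-onset suffix is /h/; onset = /h/, preceding coda = /r/.
Putting it together: wi.sro.kwir.hu.
Syllable 2 is /sro/; it ends in its nucleus with no coda, so it is open.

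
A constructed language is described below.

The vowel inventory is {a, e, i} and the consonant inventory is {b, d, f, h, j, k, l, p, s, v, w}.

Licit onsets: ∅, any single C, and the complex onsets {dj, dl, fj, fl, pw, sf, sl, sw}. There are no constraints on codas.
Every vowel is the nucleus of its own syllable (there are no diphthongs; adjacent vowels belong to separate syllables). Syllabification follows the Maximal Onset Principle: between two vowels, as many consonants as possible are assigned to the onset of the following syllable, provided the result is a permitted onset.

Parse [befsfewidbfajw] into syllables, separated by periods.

Nuclei (vowels): e, e, i, a → 4 syllables.
Between /e/ (V1) and /e/ (V2): /fsf/; trying suffixes from longest down, /sf/ is the first permitted one, so coda /f/ | onset /sf/.
Between /e/ (V2) and /i/ (V3): just /w/ — single C goes to the following onset.
Between /i/ (V3) and /a/ (V4): /dbf/; trying suffixes from longest down, /f/ is the first permitted one, so coda /db/ | onset /f/.

bef.sfe.widb.fajw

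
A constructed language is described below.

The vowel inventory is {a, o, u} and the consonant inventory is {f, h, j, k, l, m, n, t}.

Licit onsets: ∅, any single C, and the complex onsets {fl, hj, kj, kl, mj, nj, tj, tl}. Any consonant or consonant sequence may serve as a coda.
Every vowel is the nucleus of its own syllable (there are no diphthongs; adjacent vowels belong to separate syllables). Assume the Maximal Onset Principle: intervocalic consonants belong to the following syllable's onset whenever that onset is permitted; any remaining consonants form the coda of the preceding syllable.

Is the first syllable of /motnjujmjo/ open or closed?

The vowels are o, u, o — 3 nuclei, so 3 syllables.
V1 /o/ – V2 /u/: cluster /tnj/ — the longest permitted-onset suffix is /nj/; onset = /nj/, preceding coda = /t/.
V2 /u/ – V3 /o/: cluster /jmj/ — the longest permitted-onset suffix is /mj/; onset = /mj/, preceding coda = /j/.
So the parse is mot.njuj.mjo.
Syllable 1 is /mot/ with coda /t/, so it is closed.

closed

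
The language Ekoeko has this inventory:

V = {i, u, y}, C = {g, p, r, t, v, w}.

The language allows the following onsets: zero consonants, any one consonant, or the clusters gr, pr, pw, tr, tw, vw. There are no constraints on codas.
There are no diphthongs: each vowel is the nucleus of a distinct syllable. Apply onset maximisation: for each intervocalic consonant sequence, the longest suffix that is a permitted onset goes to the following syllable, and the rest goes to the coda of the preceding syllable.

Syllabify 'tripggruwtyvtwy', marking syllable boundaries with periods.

Vowels present: i, u, y, y; each is a nucleus, giving 4 syllables.
Between /i/ (V1) and /u/ (V2): /pggr/ splits as /pg/ + /gr/ (/gr/ is the longest suffix that is a licit onset).
Between /u/ (V2) and /y/ (V3): cluster /wt/ — the longest permitted-onset suffix is /t/; onset = /t/, preceding coda = /w/.
Between /y/ (V3) and /y/ (V4): cluster /vtw/ — the longest permitted-onset suffix is /tw/; onset = /tw/, preceding coda = /v/.

tripg.gruw.tyv.twy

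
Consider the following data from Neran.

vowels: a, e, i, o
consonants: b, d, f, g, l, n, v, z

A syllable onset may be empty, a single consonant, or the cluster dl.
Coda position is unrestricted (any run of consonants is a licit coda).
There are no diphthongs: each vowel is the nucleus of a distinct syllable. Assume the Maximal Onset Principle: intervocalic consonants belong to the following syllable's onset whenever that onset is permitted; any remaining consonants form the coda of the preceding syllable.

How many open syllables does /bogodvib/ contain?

The vowels are o, o, i — 3 nuclei, so 3 syllables.
σ1/σ2 boundary: /g/ → onset of the next syllable (single consonants are always licit onsets).
σ2/σ3 boundary: cluster /dv/ — the longest permitted-onset suffix is /v/; onset = /v/, preceding coda = /d/.
Putting it together: bo.god.vib.
Classifying each syllable: /bo/ (open), /god/ (closed), /vib/ (closed).
Open syllables: 1.

1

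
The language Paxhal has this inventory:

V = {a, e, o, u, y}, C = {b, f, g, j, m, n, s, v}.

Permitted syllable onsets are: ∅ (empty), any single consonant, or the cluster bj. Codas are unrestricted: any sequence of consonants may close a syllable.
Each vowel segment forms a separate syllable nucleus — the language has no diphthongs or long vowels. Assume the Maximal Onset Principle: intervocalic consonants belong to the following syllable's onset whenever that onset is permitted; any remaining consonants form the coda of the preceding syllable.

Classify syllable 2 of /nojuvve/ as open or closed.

closed

The vowels are o, u, e — 3 nuclei, so 3 syllables.
σ1/σ2 boundary: /j/ → onset of the next syllable (single consonants are always licit onsets).
σ2/σ3 boundary: cluster /vv/ — the longest permitted-onset suffix is /v/; onset = /v/, preceding coda = /v/.
Syllabification: no.juv.ve.
Syllable 2 is /juv/ with coda /v/, so it is closed.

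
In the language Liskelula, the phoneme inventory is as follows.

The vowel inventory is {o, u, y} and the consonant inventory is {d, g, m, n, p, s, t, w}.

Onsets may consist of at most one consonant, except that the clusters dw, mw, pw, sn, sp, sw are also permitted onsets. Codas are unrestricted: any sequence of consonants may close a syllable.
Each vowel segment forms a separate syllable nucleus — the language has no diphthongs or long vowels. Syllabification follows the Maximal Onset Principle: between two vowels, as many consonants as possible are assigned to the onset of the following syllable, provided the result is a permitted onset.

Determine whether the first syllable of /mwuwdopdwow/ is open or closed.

The vowels are u, o, o — 3 nuclei, so 3 syllables.
V1 /u/ – V2 /o/: cluster /wd/ — the longest permitted-onset suffix is /d/; onset = /d/, preceding coda = /w/.
V2 /o/ – V3 /o/: /pdw/ — longest licit onset from the right is /dw/, leaving /p/ as coda.
Putting it together: mwuw.dop.dwow.
Syllable 1 is /mwuw/ with coda /w/, so it is closed.

closed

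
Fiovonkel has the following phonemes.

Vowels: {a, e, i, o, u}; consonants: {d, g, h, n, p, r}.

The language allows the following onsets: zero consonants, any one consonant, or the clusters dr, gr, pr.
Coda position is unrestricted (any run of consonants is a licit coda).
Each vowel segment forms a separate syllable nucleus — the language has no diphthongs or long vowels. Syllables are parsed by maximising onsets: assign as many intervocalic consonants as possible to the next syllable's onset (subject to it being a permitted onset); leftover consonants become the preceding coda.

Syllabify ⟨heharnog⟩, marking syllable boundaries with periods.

he.har.nog

The vowels are e, a, o — 3 nuclei, so 3 syllables.
V1 /e/ – V2 /a/: just /h/ — single C goes to the following onset.
V2 /a/ – V3 /o/: /rn/ — longest licit onset from the right is /n/, leaving /r/ as coda.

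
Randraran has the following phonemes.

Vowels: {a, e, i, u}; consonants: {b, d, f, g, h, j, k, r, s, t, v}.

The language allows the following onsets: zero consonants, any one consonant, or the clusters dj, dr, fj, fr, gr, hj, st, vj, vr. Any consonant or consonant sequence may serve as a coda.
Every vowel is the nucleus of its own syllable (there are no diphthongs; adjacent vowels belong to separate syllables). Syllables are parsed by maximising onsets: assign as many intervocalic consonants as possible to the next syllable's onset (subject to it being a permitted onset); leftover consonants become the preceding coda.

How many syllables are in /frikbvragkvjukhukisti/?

Nuclei (vowels): i, a, u, u, i, i → 6 syllables.

6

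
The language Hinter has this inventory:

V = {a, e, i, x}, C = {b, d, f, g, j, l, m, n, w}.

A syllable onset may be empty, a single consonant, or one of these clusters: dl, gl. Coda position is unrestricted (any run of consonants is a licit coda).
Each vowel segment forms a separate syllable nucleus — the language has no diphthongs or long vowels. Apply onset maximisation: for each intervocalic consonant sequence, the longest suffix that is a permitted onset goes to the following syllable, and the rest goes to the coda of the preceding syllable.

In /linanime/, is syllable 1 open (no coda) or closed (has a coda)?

The vowels are i, a, i, e — 4 nuclei, so 4 syllables.
σ1/σ2 boundary: /n/ is a single consonant, so it becomes the next onset.
σ2/σ3 boundary: /n/ is a single consonant, so it becomes the next onset.
σ3/σ4 boundary: /m/ is a single consonant, so it becomes the next onset.
Result: li.na.ni.me.
Syllable 1 is /li/; it ends in its nucleus with no coda, so it is open.

open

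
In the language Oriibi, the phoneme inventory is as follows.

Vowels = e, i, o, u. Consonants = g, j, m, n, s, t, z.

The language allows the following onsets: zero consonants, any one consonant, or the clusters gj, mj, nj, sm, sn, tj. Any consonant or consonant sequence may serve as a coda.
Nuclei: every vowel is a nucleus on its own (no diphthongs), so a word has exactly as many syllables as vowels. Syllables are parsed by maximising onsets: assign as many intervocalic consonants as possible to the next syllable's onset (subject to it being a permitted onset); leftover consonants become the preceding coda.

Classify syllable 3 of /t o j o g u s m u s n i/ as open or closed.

open

The vowels are o, o, u, u, i — 5 nuclei, so 5 syllables.
V1 /o/ – V2 /o/: /j/ → onset of the next syllable (single consonants are always licit onsets).
V2 /o/ – V3 /u/: /g/ → onset of the next syllable (single consonants are always licit onsets).
V3 /u/ – V4 /u/: /sm/ — entire cluster is a permitted onset → onset /sm/, coda ∅.
V4 /u/ – V5 /i/: cluster /sn/ — /sn/ is itself a permitted onset, so the whole cluster goes right; preceding coda = ∅.
Putting it together: to.jo.gu.smu.sni.
Syllable 3 is /gu/; it ends in its nucleus with no coda, so it is open.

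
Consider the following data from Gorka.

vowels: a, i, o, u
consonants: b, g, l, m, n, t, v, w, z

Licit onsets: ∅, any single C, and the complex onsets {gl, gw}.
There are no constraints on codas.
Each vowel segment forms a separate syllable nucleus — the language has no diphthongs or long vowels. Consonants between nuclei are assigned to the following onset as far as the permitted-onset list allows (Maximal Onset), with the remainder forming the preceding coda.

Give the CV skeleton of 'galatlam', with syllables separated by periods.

CV.CVC.CVC

Vowels present: a, a, a; each is a nucleus, giving 3 syllables.
Between /a/ (V1) and /a/ (V2): just /l/ — single C goes to the following onset.
Between /a/ (V2) and /a/ (V3): /tl/ splits as /t/ + /l/ (/l/ is the longest suffix that is a licit onset).
Syllabification: ga.lat.lam.
Mapping each syllable to C/V: /ga/ → CV, /lat/ → CVC, /lam/ → CVC.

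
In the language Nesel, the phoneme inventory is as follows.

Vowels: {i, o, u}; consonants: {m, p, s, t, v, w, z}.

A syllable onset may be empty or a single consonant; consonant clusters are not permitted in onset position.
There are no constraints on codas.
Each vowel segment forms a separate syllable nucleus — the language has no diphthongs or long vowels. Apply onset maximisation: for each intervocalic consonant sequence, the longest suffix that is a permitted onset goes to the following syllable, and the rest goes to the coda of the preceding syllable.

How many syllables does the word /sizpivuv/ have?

3

Nuclei (vowels): i, i, u → 3 syllables.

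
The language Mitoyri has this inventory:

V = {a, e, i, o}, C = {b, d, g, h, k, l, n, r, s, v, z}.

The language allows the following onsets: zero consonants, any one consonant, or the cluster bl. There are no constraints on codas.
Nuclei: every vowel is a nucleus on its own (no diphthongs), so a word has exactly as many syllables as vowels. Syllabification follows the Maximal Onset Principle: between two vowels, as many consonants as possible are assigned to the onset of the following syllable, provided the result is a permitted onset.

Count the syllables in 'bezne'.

Vowels present: e, e; each is a nucleus, giving 2 syllables.

2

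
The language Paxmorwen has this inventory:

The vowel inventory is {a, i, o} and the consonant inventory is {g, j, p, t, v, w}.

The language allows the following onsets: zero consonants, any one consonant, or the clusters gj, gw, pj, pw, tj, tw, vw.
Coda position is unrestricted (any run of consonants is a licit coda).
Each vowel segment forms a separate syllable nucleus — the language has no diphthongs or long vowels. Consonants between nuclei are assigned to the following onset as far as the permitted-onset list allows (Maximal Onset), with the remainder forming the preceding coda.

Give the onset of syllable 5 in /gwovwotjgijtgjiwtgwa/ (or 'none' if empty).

gw

Nuclei (vowels): o, o, i, i, a → 5 syllables.
Between /o/ (V1) and /o/ (V2): /vw/ — entire cluster is a permitted onset → onset /vw/, coda ∅.
Between /o/ (V2) and /i/ (V3): /tjg/; trying suffixes from longest down, /g/ is the first permitted one, so coda /tj/ | onset /g/.
Between /i/ (V3) and /i/ (V4): /jtgj/ splits as /jt/ + /gj/ (/gj/ is the longest suffix that is a licit onset).
Between /i/ (V4) and /a/ (V5): /wtgw/ splits as /wt/ + /gw/ (/gw/ is the longest suffix that is a licit onset).
Syllabification: gwo.vwotj.gijt.gjiwt.gwa.
Syllable 5 is /gwa/: onset /gw/, nucleus /a/, coda ∅.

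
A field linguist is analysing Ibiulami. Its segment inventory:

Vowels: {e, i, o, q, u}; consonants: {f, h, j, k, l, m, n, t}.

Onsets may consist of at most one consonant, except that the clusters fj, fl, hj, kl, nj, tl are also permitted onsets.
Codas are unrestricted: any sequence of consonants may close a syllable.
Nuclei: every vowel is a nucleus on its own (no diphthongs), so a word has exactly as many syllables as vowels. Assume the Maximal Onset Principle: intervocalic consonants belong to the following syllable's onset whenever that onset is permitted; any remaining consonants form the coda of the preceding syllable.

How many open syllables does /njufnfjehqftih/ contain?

The vowels are u, e, q, i — 4 nuclei, so 4 syllables.
σ1/σ2 boundary: cluster /fnfj/ — the longest permitted-onset suffix is /fj/; onset = /fj/, preceding coda = /fn/.
σ2/σ3 boundary: /h/ → onset of the next syllable (single consonants are always licit onsets).
σ3/σ4 boundary: /ft/ — longest licit onset from the right is /t/, leaving /f/ as coda.
Putting it together: njufn.fje.hqf.tih.
Classifying each syllable: /njufn/ (closed), /fje/ (open), /hqf/ (closed), /tih/ (closed).
Open syllables: 1.

1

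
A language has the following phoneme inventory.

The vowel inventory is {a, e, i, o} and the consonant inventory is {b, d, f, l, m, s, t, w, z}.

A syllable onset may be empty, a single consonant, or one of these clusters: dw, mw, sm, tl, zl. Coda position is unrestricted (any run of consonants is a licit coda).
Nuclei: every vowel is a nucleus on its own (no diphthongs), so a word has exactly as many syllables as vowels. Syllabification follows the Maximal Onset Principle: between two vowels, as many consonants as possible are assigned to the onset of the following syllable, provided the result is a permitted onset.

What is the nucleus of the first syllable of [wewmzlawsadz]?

Nuclei (vowels): e, a, a → 3 syllables.
The first nucleus (vowel 1 from the left) is /e/.

e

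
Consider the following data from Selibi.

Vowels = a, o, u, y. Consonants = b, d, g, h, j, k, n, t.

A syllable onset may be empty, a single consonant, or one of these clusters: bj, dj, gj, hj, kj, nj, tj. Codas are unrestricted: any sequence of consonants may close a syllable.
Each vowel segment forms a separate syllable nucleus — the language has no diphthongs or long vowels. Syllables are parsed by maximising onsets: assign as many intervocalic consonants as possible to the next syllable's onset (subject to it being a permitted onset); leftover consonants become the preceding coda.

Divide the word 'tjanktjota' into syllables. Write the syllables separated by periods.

tjank.tjo.ta

The vowels are a, o, a — 3 nuclei, so 3 syllables.
/a…o/ gap (V1→V2): /nktj/ splits as /nk/ + /tj/ (/tj/ is the longest suffix that is a licit onset).
/o…a/ gap (V2→V3): /t/ → onset of the next syllable (single consonants are always licit onsets).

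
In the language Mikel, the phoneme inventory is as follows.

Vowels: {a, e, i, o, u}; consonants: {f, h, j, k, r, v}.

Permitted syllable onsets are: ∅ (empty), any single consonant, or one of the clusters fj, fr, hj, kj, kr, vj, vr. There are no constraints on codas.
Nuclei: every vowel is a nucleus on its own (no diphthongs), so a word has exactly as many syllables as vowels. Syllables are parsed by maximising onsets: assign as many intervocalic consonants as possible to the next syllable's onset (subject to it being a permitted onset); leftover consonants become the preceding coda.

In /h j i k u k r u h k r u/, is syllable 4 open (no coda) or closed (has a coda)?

open

The vowels are i, u, u, u — 4 nuclei, so 4 syllables.
σ1/σ2 boundary: /k/ → onset of the next syllable (single consonants are always licit onsets).
σ2/σ3 boundary: cluster /kr/ — /kr/ is itself a permitted onset, so the whole cluster goes right; preceding coda = ∅.
σ3/σ4 boundary: /hkr/ splits as /h/ + /kr/ (/kr/ is the longest suffix that is a licit onset).
Syllabification: hji.ku.kruh.kru.
Syllable 4 is /kru/; it ends in its nucleus with no coda, so it is open.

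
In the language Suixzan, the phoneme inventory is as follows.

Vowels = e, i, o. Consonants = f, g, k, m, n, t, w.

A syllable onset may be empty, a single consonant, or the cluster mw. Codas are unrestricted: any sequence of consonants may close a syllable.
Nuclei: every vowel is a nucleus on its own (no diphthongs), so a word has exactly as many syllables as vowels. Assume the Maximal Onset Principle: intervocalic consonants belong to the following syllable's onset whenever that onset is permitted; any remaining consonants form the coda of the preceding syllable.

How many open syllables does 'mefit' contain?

1

Nuclei (vowels): e, i → 2 syllables.
Between /e/ (V1) and /i/ (V2): just /f/ — single C goes to the following onset.
So the parse is me.fit.
Classifying each syllable: /me/ (open), /fit/ (closed).
Open syllables: 1.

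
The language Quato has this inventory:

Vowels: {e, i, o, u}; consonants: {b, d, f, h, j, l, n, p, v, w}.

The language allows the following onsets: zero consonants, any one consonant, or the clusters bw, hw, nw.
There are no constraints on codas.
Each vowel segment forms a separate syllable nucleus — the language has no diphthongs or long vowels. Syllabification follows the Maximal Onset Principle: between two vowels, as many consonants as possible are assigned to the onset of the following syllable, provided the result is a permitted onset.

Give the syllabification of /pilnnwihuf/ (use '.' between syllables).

piln.nwi.huf

The vowels are i, i, u — 3 nuclei, so 3 syllables.
Between /i/ (V1) and /i/ (V2): /lnnw/; trying suffixes from longest down, /nw/ is the first permitted one, so coda /ln/ | onset /nw/.
Between /i/ (V2) and /u/ (V3): /h/ is a single consonant, so it becomes the next onset.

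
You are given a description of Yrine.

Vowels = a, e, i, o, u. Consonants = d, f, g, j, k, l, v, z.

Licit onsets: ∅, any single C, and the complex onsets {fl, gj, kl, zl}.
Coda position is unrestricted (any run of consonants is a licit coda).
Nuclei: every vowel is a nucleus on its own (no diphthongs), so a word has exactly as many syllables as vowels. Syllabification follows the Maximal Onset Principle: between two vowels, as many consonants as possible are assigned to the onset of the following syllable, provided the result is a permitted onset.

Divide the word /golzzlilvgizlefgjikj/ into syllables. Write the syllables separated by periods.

Nuclei (vowels): o, i, i, e, i → 5 syllables.
V1 /o/ – V2 /i/: /lzzl/ splits as /lz/ + /zl/ (/zl/ is the longest suffix that is a licit onset).
V2 /i/ – V3 /i/: /lvg/ — longest licit onset from the right is /g/, leaving /lv/ as coda.
V3 /i/ – V4 /e/: cluster /zl/ — /zl/ is itself a permitted onset, so the whole cluster goes right; preceding coda = ∅.
V4 /e/ – V5 /i/: cluster /fgj/ — the longest permitted-onset suffix is /gj/; onset = /gj/, preceding coda = /f/.

golz.zlilv.gi.zlef.gjikj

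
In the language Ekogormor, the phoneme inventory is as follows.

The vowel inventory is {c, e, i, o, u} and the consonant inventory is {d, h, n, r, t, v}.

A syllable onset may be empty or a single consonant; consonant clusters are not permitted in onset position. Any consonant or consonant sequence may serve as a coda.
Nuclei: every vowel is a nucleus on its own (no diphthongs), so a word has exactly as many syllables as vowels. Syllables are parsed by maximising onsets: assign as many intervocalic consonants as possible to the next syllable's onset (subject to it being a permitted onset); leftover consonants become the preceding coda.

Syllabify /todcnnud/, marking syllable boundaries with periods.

Nuclei (vowels): o, c, u → 3 syllables.
σ1/σ2 boundary: /d/ → onset of the next syllable (single consonants are always licit onsets).
σ2/σ3 boundary: /nn/; trying suffixes from longest down, /n/ is the first permitted one, so coda /n/ | onset /n/.

to.dcn.nud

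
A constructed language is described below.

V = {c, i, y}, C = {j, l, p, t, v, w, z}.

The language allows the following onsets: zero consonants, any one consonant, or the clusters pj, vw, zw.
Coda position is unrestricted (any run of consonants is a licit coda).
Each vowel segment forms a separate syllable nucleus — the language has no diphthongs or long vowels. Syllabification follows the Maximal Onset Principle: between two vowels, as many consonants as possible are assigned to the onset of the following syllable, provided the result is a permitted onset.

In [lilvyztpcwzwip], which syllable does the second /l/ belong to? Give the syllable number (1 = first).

1

Nuclei (vowels): i, y, c, i → 4 syllables.
V1 /i/ – V2 /y/: cluster /lv/ — the longest permitted-onset suffix is /v/; onset = /v/, preceding coda = /l/.
V2 /y/ – V3 /c/: /ztp/ splits as /zt/ + /p/ (/p/ is the longest suffix that is a licit onset).
V3 /c/ – V4 /i/: /wzw/ splits as /w/ + /zw/ (/zw/ is the longest suffix that is a licit onset).
Result: lil.vyzt.pcw.zwip.
The second /l/ is in the coda of syllable 1 (/lil/).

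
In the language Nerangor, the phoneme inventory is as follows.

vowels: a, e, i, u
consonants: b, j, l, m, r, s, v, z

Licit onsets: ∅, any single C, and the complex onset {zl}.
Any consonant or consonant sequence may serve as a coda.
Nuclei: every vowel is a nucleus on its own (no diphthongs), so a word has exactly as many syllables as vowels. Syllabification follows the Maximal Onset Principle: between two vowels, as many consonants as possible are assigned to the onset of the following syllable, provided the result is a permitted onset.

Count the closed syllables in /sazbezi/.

1

The vowels are a, e, i — 3 nuclei, so 3 syllables.
/a…e/ gap (V1→V2): /zb/ — longest licit onset from the right is /b/, leaving /z/ as coda.
/e…i/ gap (V2→V3): just /z/ — single C goes to the following onset.
So the parse is saz.be.zi.
Classifying each syllable: /saz/ (closed), /be/ (open), /zi/ (open).
Closed syllables: 1.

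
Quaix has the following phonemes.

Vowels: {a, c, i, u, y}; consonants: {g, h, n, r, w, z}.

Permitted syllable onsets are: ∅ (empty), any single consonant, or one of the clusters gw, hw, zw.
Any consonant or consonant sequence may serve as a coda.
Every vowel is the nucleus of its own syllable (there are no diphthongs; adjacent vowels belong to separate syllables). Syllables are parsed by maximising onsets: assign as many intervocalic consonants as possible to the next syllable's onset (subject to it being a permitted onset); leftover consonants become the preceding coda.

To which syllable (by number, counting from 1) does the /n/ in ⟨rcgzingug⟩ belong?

2

Vowels present: c, i, u; each is a nucleus, giving 3 syllables.
Between /c/ (V1) and /i/ (V2): cluster /gz/ — the longest permitted-onset suffix is /z/; onset = /z/, preceding coda = /g/.
Between /i/ (V2) and /u/ (V3): /ng/; trying suffixes from longest down, /g/ is the first permitted one, so coda /n/ | onset /g/.
Result: rcg.zin.gug.
The /n/ is in the coda of syllable 2 (/zin/).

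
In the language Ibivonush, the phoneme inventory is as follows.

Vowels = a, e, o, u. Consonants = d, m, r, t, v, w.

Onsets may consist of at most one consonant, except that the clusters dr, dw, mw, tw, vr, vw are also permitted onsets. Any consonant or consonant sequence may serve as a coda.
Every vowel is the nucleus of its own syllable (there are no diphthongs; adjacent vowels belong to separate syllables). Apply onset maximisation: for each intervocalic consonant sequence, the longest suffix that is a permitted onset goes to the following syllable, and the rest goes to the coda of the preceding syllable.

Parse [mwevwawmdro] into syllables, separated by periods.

mwe.vwawm.dro

Vowels present: e, a, o; each is a nucleus, giving 3 syllables.
/e…a/ gap (V1→V2): /vw/ — entire cluster is a permitted onset → onset /vw/, coda ∅.
/a…o/ gap (V2→V3): cluster /wmdr/ — the longest permitted-onset suffix is /dr/; onset = /dr/, preceding coda = /wm/.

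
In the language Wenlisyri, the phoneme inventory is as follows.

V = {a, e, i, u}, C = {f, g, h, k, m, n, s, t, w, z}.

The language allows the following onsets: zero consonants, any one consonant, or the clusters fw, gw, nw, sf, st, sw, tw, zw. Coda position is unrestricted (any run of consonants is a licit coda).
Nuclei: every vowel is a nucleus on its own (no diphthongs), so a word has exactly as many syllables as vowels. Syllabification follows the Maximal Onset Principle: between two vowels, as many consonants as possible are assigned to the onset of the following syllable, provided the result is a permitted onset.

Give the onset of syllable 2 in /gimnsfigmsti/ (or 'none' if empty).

sf

Nuclei (vowels): i, i, i → 3 syllables.
/i…i/ gap (V1→V2): cluster /mnsf/ — the longest permitted-onset suffix is /sf/; onset = /sf/, preceding coda = /mn/.
/i…i/ gap (V2→V3): /gmst/ splits as /gm/ + /st/ (/st/ is the longest suffix that is a licit onset).
Syllabification: gimn.sfigm.sti.
Syllable 2 is /sfigm/: onset /sf/, nucleus /i/, coda /gm/.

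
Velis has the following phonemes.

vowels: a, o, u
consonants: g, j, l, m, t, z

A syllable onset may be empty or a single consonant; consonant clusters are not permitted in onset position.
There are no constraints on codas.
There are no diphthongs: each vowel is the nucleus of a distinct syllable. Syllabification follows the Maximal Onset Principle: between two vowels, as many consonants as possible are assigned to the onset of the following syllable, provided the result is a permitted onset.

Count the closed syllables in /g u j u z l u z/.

2

The vowels are u, u, u — 3 nuclei, so 3 syllables.
Between /u/ (V1) and /u/ (V2): /j/ → onset of the next syllable (single consonants are always licit onsets).
Between /u/ (V2) and /u/ (V3): /zl/ splits as /z/ + /l/ (/l/ is the longest suffix that is a licit onset).
Syllabification: gu.juz.luz.
Classifying each syllable: /gu/ (open), /juz/ (closed), /luz/ (closed).
Closed syllables: 2.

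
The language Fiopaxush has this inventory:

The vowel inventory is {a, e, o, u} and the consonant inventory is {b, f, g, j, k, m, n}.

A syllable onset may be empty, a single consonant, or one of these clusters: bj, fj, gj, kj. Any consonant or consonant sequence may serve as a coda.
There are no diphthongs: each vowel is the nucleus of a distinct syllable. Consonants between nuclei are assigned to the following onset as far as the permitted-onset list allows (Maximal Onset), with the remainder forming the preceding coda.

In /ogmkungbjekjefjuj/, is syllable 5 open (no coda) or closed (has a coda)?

Vowels present: o, u, e, e, u; each is a nucleus, giving 5 syllables.
/o…u/ gap (V1→V2): /gmk/; trying suffixes from longest down, /k/ is the first permitted one, so coda /gm/ | onset /k/.
/u…e/ gap (V2→V3): /ngbj/ — longest licit onset from the right is /bj/, leaving /ng/ as coda.
/e…e/ gap (V3→V4): /kj/ is a licit onset in full, so it all attaches to the next syllable.
/e…u/ gap (V4→V5): /fj/ is a licit onset in full, so it all attaches to the next syllable.
Result: ogm.kung.bje.kje.fjuj.
Syllable 5 is /fjuj/ with coda /j/, so it is closed.

closed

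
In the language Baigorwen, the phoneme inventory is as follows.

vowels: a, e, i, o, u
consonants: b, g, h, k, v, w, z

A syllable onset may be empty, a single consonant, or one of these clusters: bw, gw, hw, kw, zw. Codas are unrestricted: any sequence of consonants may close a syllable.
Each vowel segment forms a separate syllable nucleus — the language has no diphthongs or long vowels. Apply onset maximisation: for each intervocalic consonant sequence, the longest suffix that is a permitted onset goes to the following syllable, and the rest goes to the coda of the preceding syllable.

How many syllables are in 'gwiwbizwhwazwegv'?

Nuclei (vowels): i, i, a, e → 4 syllables.

4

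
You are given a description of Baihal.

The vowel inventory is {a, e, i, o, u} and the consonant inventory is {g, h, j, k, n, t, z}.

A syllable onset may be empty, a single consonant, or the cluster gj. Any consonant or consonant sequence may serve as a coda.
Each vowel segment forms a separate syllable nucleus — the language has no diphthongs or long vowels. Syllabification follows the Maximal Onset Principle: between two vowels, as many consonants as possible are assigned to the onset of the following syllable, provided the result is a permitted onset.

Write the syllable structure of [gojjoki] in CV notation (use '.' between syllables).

CVC.CV.CV

The vowels are o, o, i — 3 nuclei, so 3 syllables.
σ1/σ2 boundary: cluster /jj/ — the longest permitted-onset suffix is /j/; onset = /j/, preceding coda = /j/.
σ2/σ3 boundary: /k/ is a single consonant, so it becomes the next onset.
So the parse is goj.jo.ki.
Mapping each syllable to C/V: /goj/ → CVC, /jo/ → CV, /ki/ → CV.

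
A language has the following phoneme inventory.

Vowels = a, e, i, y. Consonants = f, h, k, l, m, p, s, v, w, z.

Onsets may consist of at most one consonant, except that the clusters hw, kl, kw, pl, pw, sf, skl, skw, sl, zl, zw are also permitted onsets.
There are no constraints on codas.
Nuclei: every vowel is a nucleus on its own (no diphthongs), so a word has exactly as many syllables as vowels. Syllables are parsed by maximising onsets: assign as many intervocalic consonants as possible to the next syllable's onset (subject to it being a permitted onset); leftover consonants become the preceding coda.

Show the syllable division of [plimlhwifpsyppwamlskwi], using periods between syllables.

Vowels present: i, i, y, a, i; each is a nucleus, giving 5 syllables.
V1 /i/ – V2 /i/: /mlhw/ — longest licit onset from the right is /hw/, leaving /ml/ as coda.
V2 /i/ – V3 /y/: cluster /fps/ — the longest permitted-onset suffix is /s/; onset = /s/, preceding coda = /fp/.
V3 /y/ – V4 /a/: /ppw/ splits as /p/ + /pw/ (/pw/ is the longest suffix that is a licit onset).
V4 /a/ – V5 /i/: cluster /mlskw/ — the longest permitted-onset suffix is /skw/; onset = /skw/, preceding coda = /ml/.

pliml.hwifp.syp.pwaml.skwi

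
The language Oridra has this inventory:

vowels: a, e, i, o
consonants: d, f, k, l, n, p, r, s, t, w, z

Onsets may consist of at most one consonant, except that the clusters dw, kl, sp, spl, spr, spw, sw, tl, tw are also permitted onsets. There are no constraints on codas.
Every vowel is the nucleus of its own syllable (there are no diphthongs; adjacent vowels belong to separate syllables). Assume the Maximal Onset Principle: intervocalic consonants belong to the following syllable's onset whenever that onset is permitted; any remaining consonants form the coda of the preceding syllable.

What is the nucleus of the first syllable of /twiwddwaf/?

i

Vowels present: i, a; each is a nucleus, giving 2 syllables.
The first nucleus (vowel 1 from the left) is /i/.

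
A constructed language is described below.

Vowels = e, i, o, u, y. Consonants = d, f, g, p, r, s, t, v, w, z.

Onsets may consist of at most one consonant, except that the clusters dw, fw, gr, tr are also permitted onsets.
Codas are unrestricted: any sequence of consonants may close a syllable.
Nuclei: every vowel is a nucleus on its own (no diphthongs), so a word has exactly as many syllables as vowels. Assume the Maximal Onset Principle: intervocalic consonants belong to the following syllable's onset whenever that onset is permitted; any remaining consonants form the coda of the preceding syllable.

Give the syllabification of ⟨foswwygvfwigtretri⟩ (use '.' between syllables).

The vowels are o, y, i, e, i — 5 nuclei, so 5 syllables.
Between /o/ (V1) and /y/ (V2): cluster /sww/ — the longest permitted-onset suffix is /w/; onset = /w/, preceding coda = /sw/.
Between /y/ (V2) and /i/ (V3): /gvfw/; trying suffixes from longest down, /fw/ is the first permitted one, so coda /gv/ | onset /fw/.
Between /i/ (V3) and /e/ (V4): /gtr/; trying suffixes from longest down, /tr/ is the first permitted one, so coda /g/ | onset /tr/.
Between /e/ (V4) and /i/ (V5): /tr/ is a licit onset in full, so it all attaches to the next syllable.

fosw.wygv.fwig.tre.tri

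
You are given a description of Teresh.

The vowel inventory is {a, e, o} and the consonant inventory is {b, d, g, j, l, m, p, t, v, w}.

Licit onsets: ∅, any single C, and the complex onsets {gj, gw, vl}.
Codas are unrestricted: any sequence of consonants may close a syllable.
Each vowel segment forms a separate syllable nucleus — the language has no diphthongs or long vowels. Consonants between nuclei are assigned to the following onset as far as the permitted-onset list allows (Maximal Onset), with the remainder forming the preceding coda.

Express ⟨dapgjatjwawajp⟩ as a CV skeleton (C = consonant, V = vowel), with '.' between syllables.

CVC.CCVCC.CV.CVCC

The vowels are a, a, a, a — 4 nuclei, so 4 syllables.
V1 /a/ – V2 /a/: /pgj/ — longest licit onset from the right is /gj/, leaving /p/ as coda.
V2 /a/ – V3 /a/: /tjw/; trying suffixes from longest down, /w/ is the first permitted one, so coda /tj/ | onset /w/.
V3 /a/ – V4 /a/: /w/ → onset of the next syllable (single consonants are always licit onsets).
So the parse is dap.gjatj.wa.wajp.
Mapping each syllable to C/V: /dap/ → CVC, /gjatj/ → CCVCC, /wa/ → CV, /wajp/ → CVCC.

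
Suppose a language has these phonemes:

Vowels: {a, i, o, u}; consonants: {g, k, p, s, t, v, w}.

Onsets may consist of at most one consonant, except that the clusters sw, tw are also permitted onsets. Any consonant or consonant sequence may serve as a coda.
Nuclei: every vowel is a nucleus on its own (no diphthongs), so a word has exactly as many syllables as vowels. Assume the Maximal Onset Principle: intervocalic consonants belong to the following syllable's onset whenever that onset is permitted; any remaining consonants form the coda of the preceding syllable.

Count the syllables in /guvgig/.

2

Nuclei (vowels): u, i → 2 syllables.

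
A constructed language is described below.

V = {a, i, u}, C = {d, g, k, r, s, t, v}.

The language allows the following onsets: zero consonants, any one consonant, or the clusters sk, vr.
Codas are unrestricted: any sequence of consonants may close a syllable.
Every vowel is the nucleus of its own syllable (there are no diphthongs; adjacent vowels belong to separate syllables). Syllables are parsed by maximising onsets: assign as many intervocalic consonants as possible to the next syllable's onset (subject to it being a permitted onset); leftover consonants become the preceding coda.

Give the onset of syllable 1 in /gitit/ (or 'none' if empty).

Vowels present: i, i; each is a nucleus, giving 2 syllables.
Between /i/ (V1) and /i/ (V2): just /t/ — single C goes to the following onset.
Syllabification: gi.tit.
Syllable 1 is /gi/: onset /g/, nucleus /i/, coda ∅.

g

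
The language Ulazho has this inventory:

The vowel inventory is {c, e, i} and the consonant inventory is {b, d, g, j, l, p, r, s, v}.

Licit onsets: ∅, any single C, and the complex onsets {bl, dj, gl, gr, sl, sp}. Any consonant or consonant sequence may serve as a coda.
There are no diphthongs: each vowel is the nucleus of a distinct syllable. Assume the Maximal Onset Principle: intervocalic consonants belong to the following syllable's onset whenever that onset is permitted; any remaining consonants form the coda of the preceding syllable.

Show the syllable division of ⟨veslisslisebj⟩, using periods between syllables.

Vowels present: e, i, i, e; each is a nucleus, giving 4 syllables.
Between /e/ (V1) and /i/ (V2): cluster /sl/ — /sl/ is itself a permitted onset, so the whole cluster goes right; preceding coda = ∅.
Between /i/ (V2) and /i/ (V3): cluster /ssl/ — the longest permitted-onset suffix is /sl/; onset = /sl/, preceding coda = /s/.
Between /i/ (V3) and /e/ (V4): just /s/ — single C goes to the following onset.

ve.slis.sli.sebj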